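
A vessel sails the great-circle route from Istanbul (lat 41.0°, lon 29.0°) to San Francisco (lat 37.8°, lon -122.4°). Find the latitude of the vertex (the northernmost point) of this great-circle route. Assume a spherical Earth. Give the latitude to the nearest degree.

≈ 73°

The great circle lies in the plane with unit normal n̂ = (p₁ × p₂)/|p₁ × p₂|.
Here n̂_z ≈ -0.288; the vertex latitude is φ_max = arccos|n̂_z| ≈ 73.3°.
Check via Clairaut: cos φ_max = |cos φ₁| · sin C = cos(41.0°)·sin(22.4°) ≈ 0.288, again giving ≈ 73.3°.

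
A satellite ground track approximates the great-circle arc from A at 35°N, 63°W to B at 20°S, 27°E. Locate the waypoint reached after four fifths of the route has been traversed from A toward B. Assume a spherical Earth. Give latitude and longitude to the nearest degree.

Convert each endpoint to a unit vector on the sphere (x = cos φ cos λ, y = cos φ sin λ, z = sin φ).
The central angle between the endpoints is δ = arccos(p₁·p₂) ≈ 1.768 rad (101.3°).
Interpolate at f = 4/5 with slerp weights a = sin((1−f)δ)/sin δ ≈ 0.353, b = sin(fδ)/sin δ ≈ 1.007.
p = a·p₁ + b·p₂ ≈ (0.975, 0.172, -0.142); φ = arcsin(p_z) ≈ -8.16°, λ = atan2(p_y, p_x) ≈ 10.01°.

≈ 8°S, 10°E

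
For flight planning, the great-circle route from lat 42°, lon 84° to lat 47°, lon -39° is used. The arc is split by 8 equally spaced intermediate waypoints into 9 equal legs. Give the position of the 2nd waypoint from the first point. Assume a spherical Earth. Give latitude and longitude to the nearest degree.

≈ lat 55°, lon 66°

Convert each endpoint to a unit vector on the sphere (x = cos φ cos λ, y = cos φ sin λ, z = sin φ).
The central angle between the endpoints is δ = arccos(p₁·p₂) ≈ 1.356 rad (77.7°).
Interpolate at f = 2/9 with slerp weights a = sin((1−f)δ)/sin δ ≈ 0.890, b = sin(fδ)/sin δ ≈ 0.304.
p = a·p₁ + b·p₂ ≈ (0.230, 0.528, 0.818); φ = arcsin(p_z) ≈ 54.86°, λ = atan2(p_y, p_x) ≈ 66.43°.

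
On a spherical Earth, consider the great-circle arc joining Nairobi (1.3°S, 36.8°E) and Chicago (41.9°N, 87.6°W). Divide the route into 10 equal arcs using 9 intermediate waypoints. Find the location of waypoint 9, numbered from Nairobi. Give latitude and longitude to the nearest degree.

Write both endpoints as unit vectors p₁, p₂ with components (cos φ cos λ, cos φ sin λ, sin φ).
The central angle between the endpoints is δ = arccos(p₁·p₂) ≈ 2.021 rad (115.8°).
Interpolate at f = 9/10 with slerp weights a = sin((1−f)δ)/sin δ ≈ 0.223, b = sin(fδ)/sin δ ≈ 1.077.
p = a·p₁ + b·p₂ ≈ (0.212, -0.667, 0.714); φ = arcsin(p_z) ≈ 45.57°, λ = atan2(p_y, p_x) ≈ -72.36°.

≈ (46°N, 72°W)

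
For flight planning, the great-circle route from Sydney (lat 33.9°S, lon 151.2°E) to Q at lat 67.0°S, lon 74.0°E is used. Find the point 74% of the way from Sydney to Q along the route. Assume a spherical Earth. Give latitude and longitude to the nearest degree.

The haversine formula gives a central angle δ ≈ 0.946 rad (54.2°) between the endpoints.
Interpolate at f = 0.74 with slerp weights a = sin((1−f)δ)/sin δ ≈ 0.300, b = sin(fδ)/sin δ ≈ 0.794.
p = a·p₁ + b·p₂ ≈ (-0.133, 0.418, -0.899); φ = arcsin(p_z) ≈ -63.97°, λ = atan2(p_y, p_x) ≈ 107.61°.

≈ lat 64°S, lon 108°E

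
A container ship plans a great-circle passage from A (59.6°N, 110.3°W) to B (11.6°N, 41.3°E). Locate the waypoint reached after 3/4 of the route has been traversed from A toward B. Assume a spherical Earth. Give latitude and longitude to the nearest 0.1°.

From cos δ = sin φ₁ sin φ₂ + cos φ₁ cos φ₂ cos Δλ, the central angle is δ ≈ 1.837 rad (105.2°).
Interpolate at f = 3/4 with slerp weights a = sin((1−f)δ)/sin δ ≈ 0.459, b = sin(fδ)/sin δ ≈ 1.017.
p = a·p₁ + b·p₂ ≈ (0.668, 0.440, 0.601); φ = arcsin(p_z) ≈ 36.92°, λ = atan2(p_y, p_x) ≈ 33.35°.

≈ (36.9°N, 33.4°E)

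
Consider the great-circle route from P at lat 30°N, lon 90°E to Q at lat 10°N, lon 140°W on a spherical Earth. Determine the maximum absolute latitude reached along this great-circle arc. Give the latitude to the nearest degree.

≈ 43°N

The great circle lies in the plane with unit normal n̂ = (p₁ × p₂)/|p₁ × p₂|.
Here n̂_z ≈ +0.736; the vertex latitude is φ_max = arccos|n̂_z| ≈ 42.6°.
Check via Clairaut: cos φ_max = |cos φ₁| · sin C = cos(30.0°)·sin(58.2°) ≈ 0.736, again giving ≈ 42.6°.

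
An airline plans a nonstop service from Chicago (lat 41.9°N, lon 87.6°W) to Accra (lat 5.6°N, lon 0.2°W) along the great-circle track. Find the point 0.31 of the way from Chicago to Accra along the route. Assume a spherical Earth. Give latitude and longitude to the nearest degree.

Convert each endpoint to a unit vector on the sphere (x = cos φ cos λ, y = cos φ sin λ, z = sin φ).
The central angle between the endpoints is δ = arccos(p₁·p₂) ≈ 1.472 rad (84.3°).
Interpolate at f = 0.31 with slerp weights a = sin((1−f)δ)/sin δ ≈ 0.854, b = sin(fδ)/sin δ ≈ 0.443.
p = a·p₁ + b·p₂ ≈ (0.467, -0.637, 0.614); φ = arcsin(p_z) ≈ 37.84°, λ = atan2(p_y, p_x) ≈ -53.72°.

≈ lat 38°N, lon 54°W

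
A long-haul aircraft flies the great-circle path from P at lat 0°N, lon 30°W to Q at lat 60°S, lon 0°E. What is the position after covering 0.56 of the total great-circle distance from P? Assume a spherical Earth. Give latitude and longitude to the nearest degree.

≈ lat 34°S, lon 19°W

The haversine formula gives a central angle δ ≈ 1.123 rad (64.3°) between the endpoints.
Interpolate at f = 0.56 with slerp weights a = sin((1−f)δ)/sin δ ≈ 0.526, b = sin(fδ)/sin δ ≈ 0.653.
p = a·p₁ + b·p₂ ≈ (0.782, -0.263, -0.565); φ = arcsin(p_z) ≈ -34.41°, λ = atan2(p_y, p_x) ≈ -18.59°.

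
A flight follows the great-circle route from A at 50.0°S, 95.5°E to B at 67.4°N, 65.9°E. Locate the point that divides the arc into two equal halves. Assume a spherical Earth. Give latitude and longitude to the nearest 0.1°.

≈ 9.0°N, 84.5°E

Convert each endpoint to a unit vector on the sphere (x = cos φ cos λ, y = cos φ sin λ, z = sin φ).
The central angle between the endpoints is δ = arccos(p₁·p₂) ≈ 2.086 rad (119.5°).
Interpolate at f = 1/2 with slerp weights a = sin((1−f)δ)/sin δ ≈ 0.993, b = sin(fδ)/sin δ ≈ 0.993.
p = a·p₁ + b·p₂ ≈ (0.095, 0.983, 0.156); φ = arcsin(p_z) ≈ 8.97°, λ = atan2(p_y, p_x) ≈ 84.50°.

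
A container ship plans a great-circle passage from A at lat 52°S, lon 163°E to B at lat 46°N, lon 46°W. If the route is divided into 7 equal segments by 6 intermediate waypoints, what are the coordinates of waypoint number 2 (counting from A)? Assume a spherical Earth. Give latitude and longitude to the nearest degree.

≈ lat 37°S, lon 134°W

Convert each endpoint to a unit vector on the sphere (x = cos φ cos λ, y = cos φ sin λ, z = sin φ).
The central angle between the endpoints is δ = arccos(p₁·p₂) ≈ 2.796 rad (160.2°).
Interpolate at f = 2/7 with slerp weights a = sin((1−f)δ)/sin δ ≈ 2.688, b = sin(fδ)/sin δ ≈ 2.116.
p = a·p₁ + b·p₂ ≈ (-0.562, -0.573, -0.596); φ = arcsin(p_z) ≈ -36.61°, λ = atan2(p_y, p_x) ≈ -134.42°.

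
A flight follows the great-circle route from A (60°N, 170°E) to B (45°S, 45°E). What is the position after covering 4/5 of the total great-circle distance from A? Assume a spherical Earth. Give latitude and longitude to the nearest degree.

Write both endpoints as unit vectors p₁, p₂ with components (cos φ cos λ, cos φ sin λ, sin φ).
The central angle between the endpoints is δ = arccos(p₁·p₂) ≈ 2.524 rad (144.6°).
Interpolate at f = 4/5 with slerp weights a = sin((1−f)δ)/sin δ ≈ 0.835, b = sin(fδ)/sin δ ≈ 1.556.
p = a·p₁ + b·p₂ ≈ (0.367, 0.850, -0.377); φ = arcsin(p_z) ≈ -22.16°, λ = atan2(p_y, p_x) ≈ 66.67°.

≈ (22°S, 67°E)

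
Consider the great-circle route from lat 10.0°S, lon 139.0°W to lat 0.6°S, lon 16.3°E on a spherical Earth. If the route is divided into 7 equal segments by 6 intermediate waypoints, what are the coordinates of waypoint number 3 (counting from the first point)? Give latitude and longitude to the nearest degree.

≈ lat 24°S, lon 71°W

Write both endpoints as unit vectors p₁, p₂ with components (cos φ cos λ, cos φ sin λ, sin φ).
The central angle between the endpoints is δ = arccos(p₁·p₂) ≈ 2.674 rad (153.2°).
Interpolate at f = 3/7 with slerp weights a = sin((1−f)δ)/sin δ ≈ 2.218, b = sin(fδ)/sin δ ≈ 2.023.
p = a·p₁ + b·p₂ ≈ (0.293, -0.865, -0.406); φ = arcsin(p_z) ≈ -23.98°, λ = atan2(p_y, p_x) ≈ -71.30°.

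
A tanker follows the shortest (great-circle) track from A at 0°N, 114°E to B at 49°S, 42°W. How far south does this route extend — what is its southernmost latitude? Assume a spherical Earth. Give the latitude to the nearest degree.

The great circle lies in the plane with unit normal n̂ = (p₁ × p₂)/|p₁ × p₂|.
Here n̂_z ≈ -0.333; the vertex latitude is φ_max = arccos|n̂_z| ≈ 70.5°.
Check via Clairaut: cos φ_max = |cos φ₁| · sin C = cos(0.0°)·sin(160.5°) ≈ 0.333, again giving ≈ 70.5°.

≈ 71°S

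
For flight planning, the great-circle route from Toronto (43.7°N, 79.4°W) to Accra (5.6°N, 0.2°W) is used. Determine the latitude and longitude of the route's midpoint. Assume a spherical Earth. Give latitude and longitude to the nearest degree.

Write both endpoints as unit vectors p₁, p₂ with components (cos φ cos λ, cos φ sin λ, sin φ).
The central angle between the endpoints is δ = arccos(p₁·p₂) ≈ 1.367 rad (78.3°).
Interpolate at f = 1/2 with slerp weights a = sin((1−f)δ)/sin δ ≈ 0.645, b = sin(fδ)/sin δ ≈ 0.645.
p = a·p₁ + b·p₂ ≈ (0.728, -0.461, 0.508); φ = arcsin(p_z) ≈ 30.56°, λ = atan2(p_y, p_x) ≈ -32.33°.

≈ 31°N, 32°W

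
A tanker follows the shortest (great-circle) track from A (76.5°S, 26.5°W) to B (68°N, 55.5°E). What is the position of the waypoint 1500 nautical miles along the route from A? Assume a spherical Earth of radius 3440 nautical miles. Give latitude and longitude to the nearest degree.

From cos δ = sin φ₁ sin φ₂ + cos φ₁ cos φ₂ cos Δλ, the central angle is δ ≈ 2.667 rad (152.8°). The total great-circle distance is δ·R ≈ 2.667 × 3440 ≈ 9174 nmi, so the target fraction is f = 1500/9174 ≈ 0.164.
Interpolate at f ≈ 0.164 with slerp weights a = sin((1−f)δ)/sin δ ≈ 1.728, b = sin(fδ)/sin δ ≈ 0.924.
p = a·p₁ + b·p₂ ≈ (0.557, 0.105, -0.824); φ = arcsin(p_z) ≈ -55.46°, λ = atan2(p_y, p_x) ≈ 10.70°.

≈ (55°S, 11°E)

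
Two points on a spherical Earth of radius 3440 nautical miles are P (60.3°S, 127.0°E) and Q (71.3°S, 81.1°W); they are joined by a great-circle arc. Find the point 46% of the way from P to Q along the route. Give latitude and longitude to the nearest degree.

≈ (80°S, 154°E)

Convert each endpoint to a unit vector on the sphere (x = cos φ cos λ, y = cos φ sin λ, z = sin φ).
The central angle between the endpoints is δ = arccos(p₁·p₂) ≈ 0.819 rad (46.9°).
Interpolate at f = 0.46 with slerp weights a = sin((1−f)δ)/sin δ ≈ 0.586, b = sin(fδ)/sin δ ≈ 0.504.
p = a·p₁ + b·p₂ ≈ (-0.150, 0.072, -0.986); φ = arcsin(p_z) ≈ -80.43°, λ = atan2(p_y, p_x) ≈ 154.22°.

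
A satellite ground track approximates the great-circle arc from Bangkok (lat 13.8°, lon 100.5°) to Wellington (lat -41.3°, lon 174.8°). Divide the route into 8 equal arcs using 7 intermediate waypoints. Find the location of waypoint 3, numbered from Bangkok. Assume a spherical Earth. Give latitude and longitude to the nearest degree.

The haversine formula gives a central angle δ ≈ 1.531 rad (87.7°) between the endpoints.
Interpolate at f = 3/8 with slerp weights a = sin((1−f)δ)/sin δ ≈ 0.818, b = sin(fδ)/sin δ ≈ 0.543.
p = a·p₁ + b·p₂ ≈ (-0.551, 0.818, -0.164); φ = arcsin(p_z) ≈ -9.41°, λ = atan2(p_y, p_x) ≈ 123.98°.

≈ lat -9°, lon 124°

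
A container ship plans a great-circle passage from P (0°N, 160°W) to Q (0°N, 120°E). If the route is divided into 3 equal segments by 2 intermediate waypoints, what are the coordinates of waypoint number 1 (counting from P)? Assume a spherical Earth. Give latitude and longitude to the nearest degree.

≈ (0°N, 173°E)

The haversine formula gives a central angle δ ≈ 1.396 rad (80.0°) between the endpoints.
Interpolate at f = 1/3 with slerp weights a = sin((1−f)δ)/sin δ ≈ 0.814, b = sin(fδ)/sin δ ≈ 0.456.
p = a·p₁ + b·p₂ ≈ (-0.993, 0.116, 0.000); φ = arcsin(p_z) ≈ 0.00°, λ = atan2(p_y, p_x) ≈ 173.33°.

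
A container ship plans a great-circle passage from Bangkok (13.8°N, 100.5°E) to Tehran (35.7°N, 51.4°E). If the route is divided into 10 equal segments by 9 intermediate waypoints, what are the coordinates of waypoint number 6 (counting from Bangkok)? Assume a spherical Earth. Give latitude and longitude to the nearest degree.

Write both endpoints as unit vectors p₁, p₂ with components (cos φ cos λ, cos φ sin λ, sin φ).
The central angle between the endpoints is δ = arccos(p₁·p₂) ≈ 0.856 rad (49.0°).
Interpolate at f = 6/10 with slerp weights a = sin((1−f)δ)/sin δ ≈ 0.445, b = sin(fδ)/sin δ ≈ 0.651.
p = a·p₁ + b·p₂ ≈ (0.251, 0.837, 0.486); φ = arcsin(p_z) ≈ 29.06°, λ = atan2(p_y, p_x) ≈ 73.32°.

≈ (29°N, 73°E)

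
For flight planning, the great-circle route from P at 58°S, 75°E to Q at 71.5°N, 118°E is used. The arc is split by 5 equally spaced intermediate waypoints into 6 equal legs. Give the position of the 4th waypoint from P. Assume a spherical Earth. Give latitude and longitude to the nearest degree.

Write both endpoints as unit vectors p₁, p₂ with components (cos φ cos λ, cos φ sin λ, sin φ).
The central angle between the endpoints is δ = arccos(p₁·p₂) ≈ 2.320 rad (132.9°).
Interpolate at f = 4/6 with slerp weights a = sin((1−f)δ)/sin δ ≈ 0.954, b = sin(fδ)/sin δ ≈ 1.366.
p = a·p₁ + b·p₂ ≈ (-0.073, 0.871, 0.486); φ = arcsin(p_z) ≈ 29.06°, λ = atan2(p_y, p_x) ≈ 94.76°.

≈ 29°N, 95°E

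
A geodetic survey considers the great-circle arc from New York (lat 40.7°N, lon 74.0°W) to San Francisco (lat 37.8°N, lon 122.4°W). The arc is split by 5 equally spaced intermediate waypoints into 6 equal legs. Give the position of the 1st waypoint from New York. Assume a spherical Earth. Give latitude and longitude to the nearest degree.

≈ lat 42°N, lon 82°W

Write both endpoints as unit vectors p₁, p₂ with components (cos φ cos λ, cos φ sin λ, sin φ).
The central angle between the endpoints is δ = arccos(p₁·p₂) ≈ 0.648 rad (37.1°).
Interpolate at f = 1/6 with slerp weights a = sin((1−f)δ)/sin δ ≈ 0.852, b = sin(fδ)/sin δ ≈ 0.179.
p = a·p₁ + b·p₂ ≈ (0.102, -0.740, 0.665); φ = arcsin(p_z) ≈ 41.67°, λ = atan2(p_y, p_x) ≈ -82.12°.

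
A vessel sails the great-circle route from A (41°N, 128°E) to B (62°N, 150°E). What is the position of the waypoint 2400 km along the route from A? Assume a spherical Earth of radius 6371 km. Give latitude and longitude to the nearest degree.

≈ (60°N, 146°E)

From cos δ = sin φ₁ sin φ₂ + cos φ₁ cos φ₂ cos Δλ, the central angle is δ ≈ 0.433 rad (24.8°). The total great-circle distance is δ·R ≈ 0.433 × 6371 ≈ 2758 km, so the target fraction is f = 2400/2758 ≈ 0.870.
Interpolate at f ≈ 0.870 with slerp weights a = sin((1−f)δ)/sin δ ≈ 0.134, b = sin(fδ)/sin δ ≈ 0.877.
p = a·p₁ + b·p₂ ≈ (-0.419, 0.285, 0.862); φ = arcsin(p_z) ≈ 59.55°, λ = atan2(p_y, p_x) ≈ 145.72°.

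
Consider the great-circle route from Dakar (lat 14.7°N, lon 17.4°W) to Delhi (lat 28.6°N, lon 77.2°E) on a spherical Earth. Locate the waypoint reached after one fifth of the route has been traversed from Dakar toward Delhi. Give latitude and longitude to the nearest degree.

The haversine formula gives a central angle δ ≈ 1.517 rad (86.9°) between the endpoints.
Interpolate at f = 1/5 with slerp weights a = sin((1−f)δ)/sin δ ≈ 0.938, b = sin(fδ)/sin δ ≈ 0.299.
p = a·p₁ + b·p₂ ≈ (0.924, -0.015, 0.381); φ = arcsin(p_z) ≈ 22.42°, λ = atan2(p_y, p_x) ≈ -0.94°.

≈ lat 22°N, lon 1°W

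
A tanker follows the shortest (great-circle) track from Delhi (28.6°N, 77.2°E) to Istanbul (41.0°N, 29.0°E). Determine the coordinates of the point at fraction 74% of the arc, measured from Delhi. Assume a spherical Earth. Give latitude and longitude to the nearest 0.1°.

≈ (39.8°N, 42.9°E)

Convert each endpoint to a unit vector on the sphere (x = cos φ cos λ, y = cos φ sin λ, z = sin φ).
The central angle between the endpoints is δ = arccos(p₁·p₂) ≈ 0.714 rad (40.9°).
Interpolate at f = 0.74 with slerp weights a = sin((1−f)δ)/sin δ ≈ 0.282, b = sin(fδ)/sin δ ≈ 0.770.
p = a·p₁ + b·p₂ ≈ (0.563, 0.523, 0.640); φ = arcsin(p_z) ≈ 39.79°, λ = atan2(p_y, p_x) ≈ 42.89°.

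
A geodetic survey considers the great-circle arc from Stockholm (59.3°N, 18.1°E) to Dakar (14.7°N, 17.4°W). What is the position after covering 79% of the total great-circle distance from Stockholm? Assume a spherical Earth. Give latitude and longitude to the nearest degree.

≈ 25°N, 13°W

Write both endpoints as unit vectors p₁, p₂ with components (cos φ cos λ, cos φ sin λ, sin φ).
The central angle between the endpoints is δ = arccos(p₁·p₂) ≈ 0.902 rad (51.7°).
Interpolate at f = 0.79 with slerp weights a = sin((1−f)δ)/sin δ ≈ 0.240, b = sin(fδ)/sin δ ≈ 0.833.
p = a·p₁ + b·p₂ ≈ (0.886, -0.203, 0.418); φ = arcsin(p_z) ≈ 24.70°, λ = atan2(p_y, p_x) ≈ -12.91°.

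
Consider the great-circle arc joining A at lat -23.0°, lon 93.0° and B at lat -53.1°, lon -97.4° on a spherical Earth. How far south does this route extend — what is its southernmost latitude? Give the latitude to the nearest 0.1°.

≈ -84.1°

The great circle lies in the plane with unit normal n̂ = (p₁ × p₂)/|p₁ × p₂|.
Here n̂_z ≈ +0.103; the vertex latitude is φ_max = arccos|n̂_z| ≈ 84.1°.
Check via Clairaut: cos φ_max = |cos φ₁| · sin C = cos(23.0°)·sin(173.6°) ≈ 0.103, again giving ≈ 84.1°.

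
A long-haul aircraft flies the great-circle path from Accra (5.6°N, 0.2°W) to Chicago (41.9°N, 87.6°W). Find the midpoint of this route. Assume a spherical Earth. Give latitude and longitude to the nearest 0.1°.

≈ 31.1°N, 36.1°W

The haversine formula gives a central angle δ ≈ 1.472 rad (84.3°) between the endpoints.
Interpolate at f = 1/2 with slerp weights a = sin((1−f)δ)/sin δ ≈ 0.675, b = sin(fδ)/sin δ ≈ 0.675.
p = a·p₁ + b·p₂ ≈ (0.692, -0.504, 0.516); φ = arcsin(p_z) ≈ 31.09°, λ = atan2(p_y, p_x) ≈ -36.05°.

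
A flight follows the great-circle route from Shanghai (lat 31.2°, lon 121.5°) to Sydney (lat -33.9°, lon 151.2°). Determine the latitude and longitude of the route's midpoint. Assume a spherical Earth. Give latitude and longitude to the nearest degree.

The haversine formula gives a central angle δ ≈ 1.237 rad (70.9°) between the endpoints.
Interpolate at f = 1/2 with slerp weights a = sin((1−f)δ)/sin δ ≈ 0.614, b = sin(fδ)/sin δ ≈ 0.614.
p = a·p₁ + b·p₂ ≈ (-0.721, 0.693, -0.024); φ = arcsin(p_z) ≈ -1.40°, λ = atan2(p_y, p_x) ≈ 136.12°.

≈ lat -1°, lon 136°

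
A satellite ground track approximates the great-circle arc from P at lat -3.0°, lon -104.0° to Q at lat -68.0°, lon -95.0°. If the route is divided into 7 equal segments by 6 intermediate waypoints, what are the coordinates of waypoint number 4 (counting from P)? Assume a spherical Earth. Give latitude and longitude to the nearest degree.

Convert each endpoint to a unit vector on the sphere (x = cos φ cos λ, y = cos φ sin λ, z = sin φ).
The central angle between the endpoints is δ = arccos(p₁·p₂) ≈ 1.140 rad (65.3°).
Interpolate at f = 4/7 with slerp weights a = sin((1−f)δ)/sin δ ≈ 0.516, b = sin(fδ)/sin δ ≈ 0.667.
p = a·p₁ + b·p₂ ≈ (-0.147, -0.749, -0.646); φ = arcsin(p_z) ≈ -40.21°, λ = atan2(p_y, p_x) ≈ -101.07°.

≈ lat -40°, lon -101°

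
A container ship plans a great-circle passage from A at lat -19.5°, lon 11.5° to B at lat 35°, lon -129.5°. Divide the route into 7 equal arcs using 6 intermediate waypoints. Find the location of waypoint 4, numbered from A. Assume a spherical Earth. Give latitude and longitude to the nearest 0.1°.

≈ lat 26.8°, lon -57.6°

Convert each endpoint to a unit vector on the sphere (x = cos φ cos λ, y = cos φ sin λ, z = sin φ).
The central angle between the endpoints is δ = arccos(p₁·p₂) ≈ 2.484 rad (142.3°).
Interpolate at f = 4/7 with slerp weights a = sin((1−f)δ)/sin δ ≈ 1.431, b = sin(fδ)/sin δ ≈ 1.618.
p = a·p₁ + b·p₂ ≈ (0.479, -0.754, 0.450); φ = arcsin(p_z) ≈ 26.75°, λ = atan2(p_y, p_x) ≈ -57.55°.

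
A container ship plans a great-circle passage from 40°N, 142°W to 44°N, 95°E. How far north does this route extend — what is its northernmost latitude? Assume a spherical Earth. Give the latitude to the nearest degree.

The great circle lies in the plane with unit normal n̂ = (p₁ × p₂)/|p₁ × p₂|.
Here n̂_z ≈ -0.467; the vertex latitude is φ_max = arccos|n̂_z| ≈ 62.1°.
Check via Clairaut: cos φ_max = |cos φ₁| · sin C = cos(40.0°)·sin(37.6°) ≈ 0.467, again giving ≈ 62.1°.

≈ 62°N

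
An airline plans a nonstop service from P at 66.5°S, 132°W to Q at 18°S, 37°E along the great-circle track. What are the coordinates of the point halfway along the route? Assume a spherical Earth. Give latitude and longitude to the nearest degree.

Convert each endpoint to a unit vector on the sphere (x = cos φ cos λ, y = cos φ sin λ, z = sin φ).
The central angle between the endpoints is δ = arccos(p₁·p₂) ≈ 1.660 rad (95.1°).
Interpolate at f = 1/2 with slerp weights a = sin((1−f)δ)/sin δ ≈ 0.741, b = sin(fδ)/sin δ ≈ 0.741.
p = a·p₁ + b·p₂ ≈ (0.365, 0.204, -0.908); φ = arcsin(p_z) ≈ -65.27°, λ = atan2(p_y, p_x) ≈ 29.26°.

≈ 65°S, 29°E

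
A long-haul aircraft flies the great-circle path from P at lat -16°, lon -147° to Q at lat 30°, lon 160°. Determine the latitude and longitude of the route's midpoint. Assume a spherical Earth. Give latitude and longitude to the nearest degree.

The haversine formula gives a central angle δ ≈ 1.199 rad (68.7°) between the endpoints.
Interpolate at f = 1/2 with slerp weights a = sin((1−f)δ)/sin δ ≈ 0.606, b = sin(fδ)/sin δ ≈ 0.606.
p = a·p₁ + b·p₂ ≈ (-0.981, -0.138, 0.136); φ = arcsin(p_z) ≈ 7.81°, λ = atan2(p_y, p_x) ≈ -172.01°.

≈ lat 8°, lon -172°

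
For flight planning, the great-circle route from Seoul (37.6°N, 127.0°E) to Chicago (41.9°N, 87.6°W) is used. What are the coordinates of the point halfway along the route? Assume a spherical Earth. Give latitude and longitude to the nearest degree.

≈ 70°N, 166°W

Convert each endpoint to a unit vector on the sphere (x = cos φ cos λ, y = cos φ sin λ, z = sin φ).
The central angle between the endpoints is δ = arccos(p₁·p₂) ≈ 1.649 rad (94.5°).
Interpolate at f = 1/2 with slerp weights a = sin((1−f)δ)/sin δ ≈ 0.736, b = sin(fδ)/sin δ ≈ 0.736.
p = a·p₁ + b·p₂ ≈ (-0.328, -0.082, 0.941); φ = arcsin(p_z) ≈ 70.23°, λ = atan2(p_y, p_x) ≈ -166.02°.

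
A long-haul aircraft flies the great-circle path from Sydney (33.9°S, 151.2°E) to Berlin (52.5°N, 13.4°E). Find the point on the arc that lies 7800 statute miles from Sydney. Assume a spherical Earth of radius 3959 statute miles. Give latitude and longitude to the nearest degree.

From cos δ = sin φ₁ sin φ₂ + cos φ₁ cos φ₂ cos Δλ, the central angle is δ ≈ 2.527 rad (144.8°). The total great-circle distance is δ·R ≈ 2.527 × 3959 ≈ 10003 mi, so the target fraction is f = 7800/10003 ≈ 0.780.
Interpolate at f ≈ 0.780 with slerp weights a = sin((1−f)δ)/sin δ ≈ 0.916, b = sin(fδ)/sin δ ≈ 1.597.
p = a·p₁ + b·p₂ ≈ (0.280, 0.591, 0.756); φ = arcsin(p_z) ≈ 49.14°, λ = atan2(p_y, p_x) ≈ 64.68°.

≈ 49°N, 65°E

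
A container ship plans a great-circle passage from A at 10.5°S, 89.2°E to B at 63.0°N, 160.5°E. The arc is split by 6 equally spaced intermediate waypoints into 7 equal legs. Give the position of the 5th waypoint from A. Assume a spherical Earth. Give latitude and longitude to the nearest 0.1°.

≈ 46.7°N, 123.9°E

From cos δ = sin φ₁ sin φ₂ + cos φ₁ cos φ₂ cos Δλ, the central angle is δ ≈ 1.590 rad (91.1°).
Interpolate at f = 5/7 with slerp weights a = sin((1−f)δ)/sin δ ≈ 0.439, b = sin(fδ)/sin δ ≈ 0.907.
p = a·p₁ + b·p₂ ≈ (-0.382, 0.569, 0.728); φ = arcsin(p_z) ≈ 46.73°, λ = atan2(p_y, p_x) ≈ 123.89°.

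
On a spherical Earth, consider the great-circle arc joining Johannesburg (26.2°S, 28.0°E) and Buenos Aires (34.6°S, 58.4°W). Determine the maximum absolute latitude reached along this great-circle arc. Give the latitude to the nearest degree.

≈ 39°S

The great circle lies in the plane with unit normal n̂ = (p₁ × p₂)/|p₁ × p₂|.
Here n̂_z ≈ -0.772; the vertex latitude is φ_max = arccos|n̂_z| ≈ 39.5°.
Check via Clairaut: cos φ_max = |cos φ₁| · sin C = cos(26.2°)·sin(120.6°) ≈ 0.772, again giving ≈ 39.5°.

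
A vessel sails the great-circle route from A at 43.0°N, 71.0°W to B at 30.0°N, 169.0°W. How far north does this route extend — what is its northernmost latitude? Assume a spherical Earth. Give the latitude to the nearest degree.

≈ 50°N

The great circle lies in the plane with unit normal n̂ = (p₁ × p₂)/|p₁ × p₂|.
Here n̂_z ≈ -0.648; the vertex latitude is φ_max = arccos|n̂_z| ≈ 49.6°.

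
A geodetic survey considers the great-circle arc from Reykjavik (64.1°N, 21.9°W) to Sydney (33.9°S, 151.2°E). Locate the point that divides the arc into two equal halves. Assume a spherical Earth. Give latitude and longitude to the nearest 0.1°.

≈ 40.5°N, 143.7°E

Write both endpoints as unit vectors p₁, p₂ with components (cos φ cos λ, cos φ sin λ, sin φ).
The central angle between the endpoints is δ = arccos(p₁·p₂) ≈ 2.609 rad (149.5°).
Interpolate at f = 1/2 with slerp weights a = sin((1−f)δ)/sin δ ≈ 1.901, b = sin(fδ)/sin δ ≈ 1.901.
p = a·p₁ + b·p₂ ≈ (-0.612, 0.450, 0.650); φ = arcsin(p_z) ≈ 40.53°, λ = atan2(p_y, p_x) ≈ 143.66°.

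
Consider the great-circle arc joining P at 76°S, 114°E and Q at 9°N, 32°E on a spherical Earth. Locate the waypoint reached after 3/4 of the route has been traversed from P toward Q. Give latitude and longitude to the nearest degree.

Convert each endpoint to a unit vector on the sphere (x = cos φ cos λ, y = cos φ sin λ, z = sin φ).
The central angle between the endpoints is δ = arccos(p₁·p₂) ≈ 1.690 rad (96.8°).
Interpolate at f = 3/4 with slerp weights a = sin((1−f)δ)/sin δ ≈ 0.413, b = sin(fδ)/sin δ ≈ 0.961.
p = a·p₁ + b·p₂ ≈ (0.764, 0.594, -0.250); φ = arcsin(p_z) ≈ -14.49°, λ = atan2(p_y, p_x) ≈ 37.86°.

≈ 14°S, 38°E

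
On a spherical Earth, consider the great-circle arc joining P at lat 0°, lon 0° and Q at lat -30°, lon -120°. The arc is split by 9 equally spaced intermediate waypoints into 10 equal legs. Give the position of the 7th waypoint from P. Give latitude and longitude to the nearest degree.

≈ lat -33°, lon -79°

Write both endpoints as unit vectors p₁, p₂ with components (cos φ cos λ, cos φ sin λ, sin φ).
The central angle between the endpoints is δ = arccos(p₁·p₂) ≈ 2.019 rad (115.7°).
Interpolate at f = 7/10 with slerp weights a = sin((1−f)δ)/sin δ ≈ 0.632, b = sin(fδ)/sin δ ≈ 1.096.
p = a·p₁ + b·p₂ ≈ (0.157, -0.822, -0.548); φ = arcsin(p_z) ≈ -33.22°, λ = atan2(p_y, p_x) ≈ -79.18°.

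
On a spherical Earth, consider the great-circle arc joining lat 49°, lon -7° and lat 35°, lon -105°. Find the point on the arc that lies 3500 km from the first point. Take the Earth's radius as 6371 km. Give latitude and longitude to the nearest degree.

From cos δ = sin φ₁ sin φ₂ + cos φ₁ cos φ₂ cos Δλ, the central angle is δ ≈ 1.205 rad (69.0°). The total great-circle distance is δ·R ≈ 1.205 × 6371 ≈ 7674 km, so the target fraction is f = 3500/7674 ≈ 0.456.
Interpolate at f ≈ 0.456 with slerp weights a = sin((1−f)δ)/sin δ ≈ 0.653, b = sin(fδ)/sin δ ≈ 0.559.
p = a·p₁ + b·p₂ ≈ (0.306, -0.495, 0.813); φ = arcsin(p_z) ≈ 54.42°, λ = atan2(p_y, p_x) ≈ -58.23°.

≈ lat 54°, lon -58°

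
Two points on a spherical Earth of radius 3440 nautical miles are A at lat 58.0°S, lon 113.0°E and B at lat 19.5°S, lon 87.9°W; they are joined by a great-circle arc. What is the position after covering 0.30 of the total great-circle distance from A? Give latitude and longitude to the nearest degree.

The haversine formula gives a central angle δ ≈ 1.755 rad (100.6°) between the endpoints.
Interpolate at f = 0.30 with slerp weights a = sin((1−f)δ)/sin δ ≈ 0.958, b = sin(fδ)/sin δ ≈ 0.511.
p = a·p₁ + b·p₂ ≈ (-0.181, -0.014, -0.983); φ = arcsin(p_z) ≈ -79.55°, λ = atan2(p_y, p_x) ≈ -175.52°.

≈ lat 80°S, lon 176°W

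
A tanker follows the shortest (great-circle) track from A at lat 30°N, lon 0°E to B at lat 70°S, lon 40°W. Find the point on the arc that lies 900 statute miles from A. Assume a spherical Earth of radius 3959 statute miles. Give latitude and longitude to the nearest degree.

≈ lat 17°N, lon 3°W

Write both endpoints as unit vectors p₁, p₂ with components (cos φ cos λ, cos φ sin λ, sin φ).
The central angle between the endpoints is δ = arccos(p₁·p₂) ≈ 1.816 rad (104.1°). The total great-circle distance is δ·R ≈ 1.816 × 3959 ≈ 7190 mi, so the target fraction is f = 900/7190 ≈ 0.125.
Interpolate at f ≈ 0.125 with slerp weights a = sin((1−f)δ)/sin δ ≈ 1.031, b = sin(fδ)/sin δ ≈ 0.232.
p = a·p₁ + b·p₂ ≈ (0.954, -0.051, 0.297); φ = arcsin(p_z) ≈ 17.28°, λ = atan2(p_y, p_x) ≈ -3.07°.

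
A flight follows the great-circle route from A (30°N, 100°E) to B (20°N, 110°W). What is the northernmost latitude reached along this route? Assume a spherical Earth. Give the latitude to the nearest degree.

≈ 61°N

The great circle lies in the plane with unit normal n̂ = (p₁ × p₂)/|p₁ × p₂|.
Here n̂_z ≈ +0.481; the vertex latitude is φ_max = arccos|n̂_z| ≈ 61.2°.
Check via Clairaut: cos φ_max = |cos φ₁| · sin C = cos(30.0°)·sin(33.8°) ≈ 0.481, again giving ≈ 61.2°.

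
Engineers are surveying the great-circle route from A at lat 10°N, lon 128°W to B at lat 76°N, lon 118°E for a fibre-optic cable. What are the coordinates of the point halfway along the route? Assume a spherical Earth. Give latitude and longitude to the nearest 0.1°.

≈ lat 51.4°N, lon 142.0°W

Write both endpoints as unit vectors p₁, p₂ with components (cos φ cos λ, cos φ sin λ, sin φ).
The central angle between the endpoints is δ = arccos(p₁·p₂) ≈ 1.499 rad (85.9°).
Interpolate at f = 1/2 with slerp weights a = sin((1−f)δ)/sin δ ≈ 0.683, b = sin(fδ)/sin δ ≈ 0.683.
p = a·p₁ + b·p₂ ≈ (-0.492, -0.384, 0.781); φ = arcsin(p_z) ≈ 51.39°, λ = atan2(p_y, p_x) ≈ -142.00°.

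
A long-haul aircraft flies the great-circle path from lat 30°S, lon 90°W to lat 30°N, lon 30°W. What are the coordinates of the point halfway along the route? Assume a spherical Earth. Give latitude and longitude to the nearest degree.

≈ lat 0°N, lon 60°W

Convert each endpoint to a unit vector on the sphere (x = cos φ cos λ, y = cos φ sin λ, z = sin φ).
The central angle between the endpoints is δ = arccos(p₁·p₂) ≈ 1.445 rad (82.8°).
Interpolate at f = 1/2 with slerp weights a = sin((1−f)δ)/sin δ ≈ 0.667, b = sin(fδ)/sin δ ≈ 0.667.
p = a·p₁ + b·p₂ ≈ (0.500, -0.866, 0.000); φ = arcsin(p_z) ≈ 0.00°, λ = atan2(p_y, p_x) ≈ -60.00°.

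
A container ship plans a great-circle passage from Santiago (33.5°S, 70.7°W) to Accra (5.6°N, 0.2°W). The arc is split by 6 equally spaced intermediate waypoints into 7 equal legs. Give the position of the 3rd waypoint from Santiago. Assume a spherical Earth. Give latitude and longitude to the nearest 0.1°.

From cos δ = sin φ₁ sin φ₂ + cos φ₁ cos φ₂ cos Δλ, the central angle is δ ≈ 1.346 rad (77.1°).
Interpolate at f = 3/7 with slerp weights a = sin((1−f)δ)/sin δ ≈ 0.713, b = sin(fδ)/sin δ ≈ 0.559.
p = a·p₁ + b·p₂ ≈ (0.753, -0.563, -0.339); φ = arcsin(p_z) ≈ -19.83°, λ = atan2(p_y, p_x) ≈ -36.79°.

≈ 19.8°S, 36.8°W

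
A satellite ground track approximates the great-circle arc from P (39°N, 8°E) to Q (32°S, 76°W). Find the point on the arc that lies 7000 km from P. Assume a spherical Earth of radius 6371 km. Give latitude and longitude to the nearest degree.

≈ (3°S, 43°W)

Write both endpoints as unit vectors p₁, p₂ with components (cos φ cos λ, cos φ sin λ, sin φ).
The central angle between the endpoints is δ = arccos(p₁·p₂) ≈ 1.839 rad (105.3°). The total great-circle distance is δ·R ≈ 1.839 × 6371 ≈ 11714 km, so the target fraction is f = 7000/11714 ≈ 0.598.
Interpolate at f ≈ 0.598 with slerp weights a = sin((1−f)δ)/sin δ ≈ 0.699, b = sin(fδ)/sin δ ≈ 0.924.
p = a·p₁ + b·p₂ ≈ (0.727, -0.684, -0.049); φ = arcsin(p_z) ≈ -2.83°, λ = atan2(p_y, p_x) ≈ -43.25°.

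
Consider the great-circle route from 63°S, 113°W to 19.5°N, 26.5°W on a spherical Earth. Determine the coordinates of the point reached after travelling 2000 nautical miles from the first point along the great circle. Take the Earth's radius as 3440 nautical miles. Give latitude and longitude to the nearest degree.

From cos δ = sin φ₁ sin φ₂ + cos φ₁ cos φ₂ cos Δλ, the central angle is δ ≈ 1.846 rad (105.7°). The total great-circle distance is δ·R ≈ 1.846 × 3440 ≈ 6349 nmi, so the target fraction is f = 2000/6349 ≈ 0.315.
Interpolate at f ≈ 0.315 with slerp weights a = sin((1−f)δ)/sin δ ≈ 0.990, b = sin(fδ)/sin δ ≈ 0.571.
p = a·p₁ + b·p₂ ≈ (0.306, -0.654, -0.692); φ = arcsin(p_z) ≈ -43.79°, λ = atan2(p_y, p_x) ≈ -64.95°.

≈ 44°S, 65°W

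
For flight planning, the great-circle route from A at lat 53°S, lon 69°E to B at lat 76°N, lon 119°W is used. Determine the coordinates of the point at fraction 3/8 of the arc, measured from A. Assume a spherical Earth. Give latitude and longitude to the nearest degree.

≈ lat 6°N, lon 73°E

Convert each endpoint to a unit vector on the sphere (x = cos φ cos λ, y = cos φ sin λ, z = sin φ).
The central angle between the endpoints is δ = arccos(p₁·p₂) ≈ 2.737 rad (156.8°).
Interpolate at f = 3/8 with slerp weights a = sin((1−f)δ)/sin δ ≈ 2.513, b = sin(fδ)/sin δ ≈ 2.171.
p = a·p₁ + b·p₂ ≈ (0.287, 0.953, 0.099); φ = arcsin(p_z) ≈ 5.69°, λ = atan2(p_y, p_x) ≈ 73.21°.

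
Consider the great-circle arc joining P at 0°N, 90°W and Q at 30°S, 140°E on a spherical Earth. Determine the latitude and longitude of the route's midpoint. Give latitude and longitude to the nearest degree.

The haversine formula gives a central angle δ ≈ 2.161 rad (123.8°) between the endpoints.
Interpolate at f = 1/2 with slerp weights a = sin((1−f)δ)/sin δ ≈ 1.062, b = sin(fδ)/sin δ ≈ 1.062.
p = a·p₁ + b·p₂ ≈ (-0.705, -0.471, -0.531); φ = arcsin(p_z) ≈ -32.07°, λ = atan2(p_y, p_x) ≈ -146.25°.

≈ 32°S, 146°W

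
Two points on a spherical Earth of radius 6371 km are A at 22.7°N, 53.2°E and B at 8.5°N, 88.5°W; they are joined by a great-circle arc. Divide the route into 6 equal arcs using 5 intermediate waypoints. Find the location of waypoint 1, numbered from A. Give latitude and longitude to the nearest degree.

≈ 34°N, 32°E

Write both endpoints as unit vectors p₁, p₂ with components (cos φ cos λ, cos φ sin λ, sin φ).
The central angle between the endpoints is δ = arccos(p₁·p₂) ≈ 2.290 rad (131.2°).
Interpolate at f = 1/6 with slerp weights a = sin((1−f)δ)/sin δ ≈ 1.254, b = sin(fδ)/sin δ ≈ 0.495.
p = a·p₁ + b·p₂ ≈ (0.706, 0.437, 0.557); φ = arcsin(p_z) ≈ 33.87°, λ = atan2(p_y, p_x) ≈ 31.75°.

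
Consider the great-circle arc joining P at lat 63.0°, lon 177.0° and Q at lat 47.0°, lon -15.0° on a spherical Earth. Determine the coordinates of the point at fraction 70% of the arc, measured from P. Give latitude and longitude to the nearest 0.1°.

From cos δ = sin φ₁ sin φ₂ + cos φ₁ cos φ₂ cos Δλ, the central angle is δ ≈ 1.215 rad (69.6°).
Interpolate at f = 0.70 with slerp weights a = sin((1−f)δ)/sin δ ≈ 0.380, b = sin(fδ)/sin δ ≈ 0.802.
p = a·p₁ + b·p₂ ≈ (0.356, -0.132, 0.925); φ = arcsin(p_z) ≈ 67.69°, λ = atan2(p_y, p_x) ≈ -20.42°.

≈ lat 67.7°, lon -20.4°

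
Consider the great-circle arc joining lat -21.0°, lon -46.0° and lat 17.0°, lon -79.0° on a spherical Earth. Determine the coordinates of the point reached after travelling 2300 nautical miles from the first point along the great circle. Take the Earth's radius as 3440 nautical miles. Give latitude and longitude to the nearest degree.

From cos δ = sin φ₁ sin φ₂ + cos φ₁ cos φ₂ cos Δλ, the central angle is δ ≈ 0.871 rad (49.9°). The total great-circle distance is δ·R ≈ 0.871 × 3440 ≈ 2997 nmi, so the target fraction is f = 2300/2997 ≈ 0.768.
Interpolate at f ≈ 0.768 with slerp weights a = sin((1−f)δ)/sin δ ≈ 0.263, b = sin(fδ)/sin δ ≈ 0.810.
p = a·p₁ + b·p₂ ≈ (0.318, -0.937, 0.143); φ = arcsin(p_z) ≈ 8.20°, λ = atan2(p_y, p_x) ≈ -71.24°.

≈ lat 8°, lon -71°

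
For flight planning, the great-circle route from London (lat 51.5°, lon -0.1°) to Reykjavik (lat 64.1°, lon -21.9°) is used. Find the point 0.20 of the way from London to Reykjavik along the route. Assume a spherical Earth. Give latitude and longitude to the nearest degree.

≈ lat 54°, lon -3°

Write both endpoints as unit vectors p₁, p₂ with components (cos φ cos λ, cos φ sin λ, sin φ).
The central angle between the endpoints is δ = arccos(p₁·p₂) ≈ 0.296 rad (17.0°).
Interpolate at f = 0.20 with slerp weights a = sin((1−f)δ)/sin δ ≈ 0.804, b = sin(fδ)/sin δ ≈ 0.203.
p = a·p₁ + b·p₂ ≈ (0.583, -0.034, 0.812); φ = arcsin(p_z) ≈ 54.28°, λ = atan2(p_y, p_x) ≈ -3.33°.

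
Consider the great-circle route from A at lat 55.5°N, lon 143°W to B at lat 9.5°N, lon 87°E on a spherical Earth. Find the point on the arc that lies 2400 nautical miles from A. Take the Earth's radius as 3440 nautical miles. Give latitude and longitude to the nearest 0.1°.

≈ lat 59.5°N, lon 138.3°E

Convert each endpoint to a unit vector on the sphere (x = cos φ cos λ, y = cos φ sin λ, z = sin φ).
The central angle between the endpoints is δ = arccos(p₁·p₂) ≈ 1.796 rad (102.9°). The total great-circle distance is δ·R ≈ 1.796 × 3440 ≈ 6177 nmi, so the target fraction is f = 2400/6177 ≈ 0.389.
Interpolate at f ≈ 0.389 with slerp weights a = sin((1−f)δ)/sin δ ≈ 0.913, b = sin(fδ)/sin δ ≈ 0.659.
p = a·p₁ + b·p₂ ≈ (-0.379, 0.338, 0.861); φ = arcsin(p_z) ≈ 59.48°, λ = atan2(p_y, p_x) ≈ 138.30°.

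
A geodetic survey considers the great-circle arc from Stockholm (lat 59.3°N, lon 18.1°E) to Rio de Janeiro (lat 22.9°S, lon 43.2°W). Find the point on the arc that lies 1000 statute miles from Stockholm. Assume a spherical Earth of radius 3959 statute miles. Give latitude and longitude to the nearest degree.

From cos δ = sin φ₁ sin φ₂ + cos φ₁ cos φ₂ cos Δλ, the central angle is δ ≈ 1.680 rad (96.2°). The total great-circle distance is δ·R ≈ 1.680 × 3959 ≈ 6650 mi, so the target fraction is f = 1000/6650 ≈ 0.150.
Interpolate at f ≈ 0.150 with slerp weights a = sin((1−f)δ)/sin δ ≈ 0.996, b = sin(fδ)/sin δ ≈ 0.251.
p = a·p₁ + b·p₂ ≈ (0.652, -0.001, 0.758); φ = arcsin(p_z) ≈ 49.31°, λ = atan2(p_y, p_x) ≈ -0.05°.

≈ lat 49°N, lon 0°E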